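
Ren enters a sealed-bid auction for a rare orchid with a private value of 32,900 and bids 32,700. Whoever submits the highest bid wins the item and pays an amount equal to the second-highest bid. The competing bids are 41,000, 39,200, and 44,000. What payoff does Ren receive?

Highest competing bid: 44,000.
Ren's bid 32,700 is not the highest, so Ren loses, pays nothing, and earns zero payoff.

Payoff = 0.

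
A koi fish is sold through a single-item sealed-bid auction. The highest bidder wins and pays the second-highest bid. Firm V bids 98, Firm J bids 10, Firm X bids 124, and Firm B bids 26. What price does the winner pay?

The winner pays 98.

Sorted high to low: Firm X 124; Firm V 98; Firm B 26; Firm J 10.
Firm X has the highest bid, so Firm X wins.
The second-highest bid is 98, so that is what Firm X pays.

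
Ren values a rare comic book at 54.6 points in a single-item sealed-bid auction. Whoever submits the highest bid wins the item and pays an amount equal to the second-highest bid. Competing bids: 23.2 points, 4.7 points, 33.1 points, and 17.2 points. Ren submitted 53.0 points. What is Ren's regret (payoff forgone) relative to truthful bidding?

Payoff forgone: 0.0 points.

The highest competing bid is 33.1 points.
Bidding truthfully at 54.6 points: Ren has the top bid, wins, and pays the second-highest bid 33.1 points. Payoff = 54.6 points − 33.1 points = 21.5 points.
Bidding 53.0 points: Ren has the top bid, wins, and pays the second-highest bid 33.1 points. Payoff = 54.6 points − 33.1 points = 21.5 points.
Regret = truthful payoff − actual payoff = 21.5 points − 21.5 points = 0.0 points.
The bid only affects whether you win, not the price — here both bids land on the same side of the top rival bid, so the deviation is payoff-neutral.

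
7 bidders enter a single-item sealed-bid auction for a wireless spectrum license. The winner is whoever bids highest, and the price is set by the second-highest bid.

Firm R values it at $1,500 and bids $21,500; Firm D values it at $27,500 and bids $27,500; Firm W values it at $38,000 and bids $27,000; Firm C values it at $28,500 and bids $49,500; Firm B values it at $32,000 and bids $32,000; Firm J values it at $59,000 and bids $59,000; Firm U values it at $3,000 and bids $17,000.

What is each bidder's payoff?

Payoffs: Firm R $0, Firm D $0, Firm W $0, Firm C $0, Firm B $0, Firm J $9,500, Firm U $0.

Ordered from highest: Firm J $59,000 > Firm C $49,500 > Firm B $32,000 > Firm D $27,500 > Firm W $27,000 > Firm R $21,500 > Firm U $17,000.
Firm J has the top bid and wins; the price is the second-highest bid, $49,500.
Firm J's payoff = $59,000 − $49,500 = $9,500. All other bidders lose, so their payoff is 0.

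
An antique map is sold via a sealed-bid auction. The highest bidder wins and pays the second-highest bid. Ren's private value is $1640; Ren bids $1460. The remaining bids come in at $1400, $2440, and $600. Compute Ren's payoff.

Payoff = $0.

Highest competing bid: $2440.
Ren's bid $1460 is not the highest, so Ren loses, pays nothing, and earns zero payoff.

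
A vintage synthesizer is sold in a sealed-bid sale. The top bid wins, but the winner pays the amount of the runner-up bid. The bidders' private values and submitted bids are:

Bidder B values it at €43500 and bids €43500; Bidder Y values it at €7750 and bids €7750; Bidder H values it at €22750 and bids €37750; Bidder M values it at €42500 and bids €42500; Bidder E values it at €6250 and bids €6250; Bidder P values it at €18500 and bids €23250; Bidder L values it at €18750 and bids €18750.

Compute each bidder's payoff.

Bids in descending order: Bidder B €43500, then Bidder M €42500, then Bidder H €37750, then Bidder P €23250, then Bidder L €18750, then Bidder Y €7750, then Bidder E €6250.
Bidder B has the top bid and wins; the price is the second-highest bid, €42500.
Bidder B's payoff = €43500 − €42500 = €1000. All other bidders lose, so their payoff is 0.

Payoffs: Bidder B €1000, Bidder Y €0, Bidder H €0, Bidder M €0, Bidder E €0, Bidder P €0, Bidder L €0.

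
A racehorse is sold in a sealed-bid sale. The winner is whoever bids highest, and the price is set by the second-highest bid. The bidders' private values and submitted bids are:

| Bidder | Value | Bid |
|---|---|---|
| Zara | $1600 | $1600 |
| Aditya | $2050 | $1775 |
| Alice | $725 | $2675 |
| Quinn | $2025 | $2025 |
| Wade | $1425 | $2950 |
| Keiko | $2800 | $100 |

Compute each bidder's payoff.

Payoffs: Zara $0, Aditya $0, Alice $0, Quinn $0, Wade -$1250, Keiko $0.

Bids in descending order: Wade $2950, then Alice $2675, then Quinn $2025, then Aditya $1775, then Zara $1600, then Keiko $100.
Wade has the top bid and wins; the price is the second-highest bid, $2675.
Wade's payoff = $1425 − $2675 = -$1250. All other bidders lose, so their payoff is 0.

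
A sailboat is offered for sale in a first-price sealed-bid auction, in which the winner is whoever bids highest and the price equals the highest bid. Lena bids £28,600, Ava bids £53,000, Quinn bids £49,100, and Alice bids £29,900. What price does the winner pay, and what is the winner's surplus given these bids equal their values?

Bids in descending order: Ava £53,000, then Quinn £49,100, then Alice £29,900, then Lena £28,600.
Ava is the highest bidder, so Ava wins.
Under the first-price rule, the price is the highest bid: £53,000.
Surplus = £53,000 − £53,000 = £0.

The winner pays £53,000 for a surplus of £0.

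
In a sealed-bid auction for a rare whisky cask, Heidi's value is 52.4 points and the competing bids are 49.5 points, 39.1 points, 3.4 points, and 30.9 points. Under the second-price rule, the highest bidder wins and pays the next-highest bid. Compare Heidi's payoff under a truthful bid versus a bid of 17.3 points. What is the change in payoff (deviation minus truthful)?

Payoff change: -2.9 points.

The highest competing bid is 49.5 points.
Bidding truthfully at 52.4 points: Heidi has the top bid, wins, and pays the second-highest bid 49.5 points. Payoff = 52.4 points − 49.5 points = 2.9 points.
Bidding 17.3 points: the top bid is 49.5 points (a rival), so Heidi loses. Payoff = 0.0 points.
Change = 0.0 points − 2.9 points = -2.9 points.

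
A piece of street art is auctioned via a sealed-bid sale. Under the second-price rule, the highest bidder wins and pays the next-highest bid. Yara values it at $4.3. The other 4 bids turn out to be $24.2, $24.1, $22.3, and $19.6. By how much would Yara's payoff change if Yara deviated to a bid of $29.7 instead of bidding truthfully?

Payoff change: -$19.9.

The highest competing bid is $24.2.
Bidding truthfully at $4.3: the top bid is $24.2 (a rival), so Yara loses. Payoff = $0.0.
Bidding $29.7: Yara has the top bid, wins, and pays the second-highest bid $24.2. Payoff = $4.3 − $24.2 = -$19.9.
Change = -$19.9 − $0.0 = -$19.9.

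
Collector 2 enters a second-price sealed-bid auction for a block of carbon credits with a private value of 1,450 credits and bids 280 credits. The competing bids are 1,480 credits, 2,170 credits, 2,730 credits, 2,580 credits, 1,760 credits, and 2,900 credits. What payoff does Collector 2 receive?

Highest competing bid: 2,900 credits.
Collector 2's bid 280 credits is not the highest, so Collector 2 loses, pays nothing, and earns zero payoff.

Payoff = 0 credits.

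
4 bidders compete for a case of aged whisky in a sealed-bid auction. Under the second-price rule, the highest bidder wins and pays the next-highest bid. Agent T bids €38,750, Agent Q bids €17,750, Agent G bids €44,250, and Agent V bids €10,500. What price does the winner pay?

€38,750

Sorted high to low: Agent G €44,250; Agent T €38,750; Agent Q €17,750; Agent V €10,500.
Agent G has the highest bid, so Agent G wins.
The second-highest bid is €38,750, so that is what Agent G pays.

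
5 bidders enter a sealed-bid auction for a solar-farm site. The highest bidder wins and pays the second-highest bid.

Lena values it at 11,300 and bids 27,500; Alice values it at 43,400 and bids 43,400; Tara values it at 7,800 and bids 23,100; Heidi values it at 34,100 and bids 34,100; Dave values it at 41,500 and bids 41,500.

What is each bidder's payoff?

Bids in descending order: Alice 43,400; Dave 41,500; Heidi 34,100; Lena 27,500; Tara 23,100.
Alice has the top bid and wins; the price is the second-highest bid, 41,500.
Alice's payoff = 43,400 − 41,500 = 1,900. All other bidders lose, so their payoff is 0.

Payoffs: Lena 0, Alice 1,900, Tara 0, Heidi 0, Dave 0.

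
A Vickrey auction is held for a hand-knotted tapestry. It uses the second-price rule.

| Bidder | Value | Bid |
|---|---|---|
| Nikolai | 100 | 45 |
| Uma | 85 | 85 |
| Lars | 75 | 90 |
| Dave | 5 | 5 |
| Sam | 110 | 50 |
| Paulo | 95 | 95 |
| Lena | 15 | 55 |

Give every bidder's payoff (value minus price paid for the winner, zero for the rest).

Nikolai 0, Uma 0, Lars 0, Dave 0, Sam 0, Paulo 5, Lena 0.

Ranking the bids: Paulo 95, then Lars 90, then Uma 85, then Lena 55, then Sam 50, then Nikolai 45, then Dave 5.
Paulo has the top bid and wins; the price is the second-highest bid, 90.
Paulo's payoff = 95 − 90 = 5. All other bidders lose, so their payoff is 0.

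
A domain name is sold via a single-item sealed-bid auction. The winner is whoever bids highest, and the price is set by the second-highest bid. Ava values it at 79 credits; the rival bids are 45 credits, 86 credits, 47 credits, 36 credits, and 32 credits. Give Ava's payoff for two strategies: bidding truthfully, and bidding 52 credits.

The highest competing bid is 86 credits.
Bidding truthfully at 79 credits: the top bid is 86 credits (a rival), so Ava loses. Payoff = 0 credits.
Bidding 52 credits: the top bid is 86 credits (a rival), so Ava loses. Payoff = 0 credits.
The bid only affects whether you win, not the price — here both bids land on the same side of the top rival bid, so the deviation is payoff-neutral.

(a) 0 credits  (b) 0 credits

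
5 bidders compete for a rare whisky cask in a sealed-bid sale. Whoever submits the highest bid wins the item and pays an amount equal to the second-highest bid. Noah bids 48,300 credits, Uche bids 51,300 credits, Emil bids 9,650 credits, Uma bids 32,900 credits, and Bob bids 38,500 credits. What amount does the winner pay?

Ranking the bids: Uche 51,300 credits > Noah 48,300 credits > Bob 38,500 credits > Uma 32,900 credits > Emil 9,650 credits.
Uche has the highest bid, so Uche wins.
The second-highest bid is 48,300 credits, so that is what Uche pays.

48,300 credits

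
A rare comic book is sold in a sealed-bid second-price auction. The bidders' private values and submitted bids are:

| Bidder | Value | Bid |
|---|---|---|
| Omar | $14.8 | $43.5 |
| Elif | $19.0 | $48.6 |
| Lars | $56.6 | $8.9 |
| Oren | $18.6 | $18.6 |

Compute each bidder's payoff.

Payoffs: Omar $0.0, Elif -$24.5, Lars $0.0, Oren $0.0.

Ordered from highest: Elif $48.6, then Omar $43.5, then Oren $18.6, then Lars $8.9.
Elif has the top bid and wins; the price is the second-highest bid, $43.5.
Elif's payoff = $19.0 − $43.5 = -$24.5. All other bidders lose, so their payoff is 0.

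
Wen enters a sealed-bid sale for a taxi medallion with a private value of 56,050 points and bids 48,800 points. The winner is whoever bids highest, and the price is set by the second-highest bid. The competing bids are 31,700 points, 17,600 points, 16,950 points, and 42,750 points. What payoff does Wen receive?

Payoff = 13,300 points.

Highest competing bid: 42,750 points.
Wen's bid 48,800 points is the highest overall, so Wen wins and pays the second-highest bid, 42,750 points.
Payoff = value − price = 56,050 points − 42,750 points = 13,300 points.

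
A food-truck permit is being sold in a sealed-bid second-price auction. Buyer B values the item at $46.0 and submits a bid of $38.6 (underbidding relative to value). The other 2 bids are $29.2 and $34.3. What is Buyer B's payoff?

Highest competing bid: $34.3.
Buyer B's bid $38.6 is the highest overall, so Buyer B wins and pays the second-highest bid, $34.3.
Payoff = value − price = $46.0 − $34.3 = $11.7.

Buyer B's payoff: $11.7.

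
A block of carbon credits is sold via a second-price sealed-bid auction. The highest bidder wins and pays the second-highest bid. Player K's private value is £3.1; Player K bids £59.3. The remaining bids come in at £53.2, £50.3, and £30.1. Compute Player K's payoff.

Payoff = -£50.1.

Highest competing bid: £53.2.
Player K's bid £59.3 is the highest overall, so Player K wins and pays the second-highest bid, £53.2.
Payoff = value − price = £3.1 − £53.2 = -£50.1.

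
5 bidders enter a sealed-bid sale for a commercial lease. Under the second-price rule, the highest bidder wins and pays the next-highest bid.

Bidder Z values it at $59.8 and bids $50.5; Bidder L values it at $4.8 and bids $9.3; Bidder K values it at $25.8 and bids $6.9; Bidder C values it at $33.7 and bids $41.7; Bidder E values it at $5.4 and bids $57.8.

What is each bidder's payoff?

Ordered from highest: Bidder E $57.8, then Bidder Z $50.5, then Bidder C $41.7, then Bidder L $9.3, then Bidder K $6.9.
Bidder E has the top bid and wins; the price is the second-highest bid, $50.5.
Bidder E's payoff = $5.4 − $50.5 = -$45.1. All other bidders lose, so their payoff is 0.

Bidder Z $0.0, Bidder L $0.0, Bidder K $0.0, Bidder C $0.0, Bidder E -$45.1.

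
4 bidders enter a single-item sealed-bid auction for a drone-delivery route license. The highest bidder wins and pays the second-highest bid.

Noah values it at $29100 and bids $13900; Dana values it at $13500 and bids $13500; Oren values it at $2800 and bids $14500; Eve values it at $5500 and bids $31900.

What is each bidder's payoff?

Sorted high to low: Eve $31900 > Oren $14500 > Noah $13900 > Dana $13500.
Eve has the top bid and wins; the price is the second-highest bid, $14500.
Eve's payoff = $5500 − $14500 = -$9000. All other bidders lose, so their payoff is 0.

Payoffs: Noah $0, Dana $0, Oren $0, Eve -$9000.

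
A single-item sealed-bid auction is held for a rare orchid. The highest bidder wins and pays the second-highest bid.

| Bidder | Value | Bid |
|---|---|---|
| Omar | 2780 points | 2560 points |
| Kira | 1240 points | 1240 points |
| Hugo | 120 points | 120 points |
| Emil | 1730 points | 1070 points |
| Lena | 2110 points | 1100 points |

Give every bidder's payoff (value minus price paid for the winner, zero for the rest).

Payoffs: Omar 1540 points, Kira 0 points, Hugo 0 points, Emil 0 points, Lena 0 points.

Bids in descending order: Omar 2560 points > Kira 1240 points > Lena 1100 points > Emil 1070 points > Hugo 120 points.
Omar has the top bid and wins; the price is the second-highest bid, 1240 points.
Omar's payoff = 2780 points − 1240 points = 1540 points. All other bidders lose, so their payoff is 0.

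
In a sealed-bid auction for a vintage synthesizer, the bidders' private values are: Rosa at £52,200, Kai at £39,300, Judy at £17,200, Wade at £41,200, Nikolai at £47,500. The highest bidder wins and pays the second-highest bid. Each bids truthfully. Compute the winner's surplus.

Surplus = £4,700.

Bids in descending order: Rosa £52,200 > Nikolai £47,500 > Wade £41,200 > Kai £39,300 > Judy £17,200.
Rosa wins with the top bid and pays the second-highest, £47,500.
Surplus = £52,200 − £47,500 = £4,700.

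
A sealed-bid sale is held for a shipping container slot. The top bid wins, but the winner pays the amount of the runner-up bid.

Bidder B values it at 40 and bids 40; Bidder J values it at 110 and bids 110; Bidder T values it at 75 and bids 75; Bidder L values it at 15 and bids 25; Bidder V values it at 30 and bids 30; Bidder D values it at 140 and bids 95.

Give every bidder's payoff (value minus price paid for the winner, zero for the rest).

Payoffs: Bidder B 0, Bidder J 15, Bidder T 0, Bidder L 0, Bidder V 0, Bidder D 0.

Ordered from highest: Bidder J 110 > Bidder D 95 > Bidder T 75 > Bidder B 40 > Bidder V 30 > Bidder L 25.
Bidder J has the top bid and wins; the price is the second-highest bid, 95.
Bidder J's payoff = 110 − 95 = 15. All other bidders lose, so their payoff is 0.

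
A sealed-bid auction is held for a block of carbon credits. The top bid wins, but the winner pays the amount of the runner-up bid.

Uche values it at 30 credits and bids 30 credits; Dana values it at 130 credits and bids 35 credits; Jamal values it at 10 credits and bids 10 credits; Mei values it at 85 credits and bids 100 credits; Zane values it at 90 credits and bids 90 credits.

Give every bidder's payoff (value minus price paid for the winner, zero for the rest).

Uche 0 credits, Dana 0 credits, Jamal 0 credits, Mei -5 credits, Zane 0 credits.

Sorted high to low: Mei 100 credits > Zane 90 credits > Dana 35 credits > Uche 30 credits > Jamal 10 credits.
Mei has the top bid and wins; the price is the second-highest bid, 90 credits.
Mei's payoff = 85 credits − 90 credits = -5 credits. All other bidders lose, so their payoff is 0.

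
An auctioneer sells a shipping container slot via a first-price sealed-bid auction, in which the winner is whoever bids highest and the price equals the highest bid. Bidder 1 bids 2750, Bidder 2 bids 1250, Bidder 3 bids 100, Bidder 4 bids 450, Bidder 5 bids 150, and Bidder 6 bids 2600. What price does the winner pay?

Price paid: 2750.

Ranking the bids: Bidder 1 2750; Bidder 6 2600; Bidder 2 1250; Bidder 4 450; Bidder 5 150; Bidder 3 100.
Bidder 1 is the highest bidder, so Bidder 1 wins.
Under the first-price rule, the price is the highest bid: 2750.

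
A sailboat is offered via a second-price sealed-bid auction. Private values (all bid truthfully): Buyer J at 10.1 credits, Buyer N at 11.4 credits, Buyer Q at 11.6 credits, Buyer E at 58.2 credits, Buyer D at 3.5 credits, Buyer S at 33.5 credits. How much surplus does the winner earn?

Surplus = 24.7 credits.

Ordered from highest: Buyer E 58.2 credits > Buyer S 33.5 credits > Buyer Q 11.6 credits > Buyer N 11.4 credits > Buyer J 10.1 credits > Buyer D 3.5 credits.
Buyer E wins with the top bid and pays the second-highest, 33.5 credits.
Surplus = 58.2 credits − 33.5 credits = 24.7 credits.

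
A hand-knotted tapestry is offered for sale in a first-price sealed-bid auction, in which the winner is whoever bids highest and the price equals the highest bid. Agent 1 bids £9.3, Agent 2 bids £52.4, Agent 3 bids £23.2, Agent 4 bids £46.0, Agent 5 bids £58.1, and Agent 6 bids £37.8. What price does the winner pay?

Price paid: £58.1.

Bids in descending order: Agent 5 £58.1 > Agent 2 £52.4 > Agent 4 £46.0 > Agent 6 £37.8 > Agent 3 £23.2 > Agent 1 £9.3.
Agent 5 is the highest bidder, so Agent 5 wins.
Under the first-price rule, the price is the highest bid: £58.1.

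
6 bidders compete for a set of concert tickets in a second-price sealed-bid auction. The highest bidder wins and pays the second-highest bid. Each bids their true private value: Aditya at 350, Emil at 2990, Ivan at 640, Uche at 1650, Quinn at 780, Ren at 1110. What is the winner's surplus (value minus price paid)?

Ranking the bids: Emil 2990; Uche 1650; Ren 1110; Quinn 780; Ivan 640; Aditya 350.
Emil wins with the top bid and pays the second-highest, 1650.
Surplus = 2990 − 1650 = 1340.

Winner's surplus: 1340.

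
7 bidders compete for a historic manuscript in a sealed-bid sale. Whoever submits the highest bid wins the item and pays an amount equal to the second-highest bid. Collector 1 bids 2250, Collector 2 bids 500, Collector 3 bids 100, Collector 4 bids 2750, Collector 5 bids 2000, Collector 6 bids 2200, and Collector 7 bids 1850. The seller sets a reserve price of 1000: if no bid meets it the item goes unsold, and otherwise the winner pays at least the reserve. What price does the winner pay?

Price paid: 2250.

Ranking the bids: Collector 4 2750, then Collector 1 2250, then Collector 6 2200, then Collector 5 2000, then Collector 7 1850, then Collector 2 500, then Collector 3 100.
Collector 4 has the highest bid, so Collector 4 wins.
The second-highest bid is 2250, which exceeds the reserve, so that sets the price.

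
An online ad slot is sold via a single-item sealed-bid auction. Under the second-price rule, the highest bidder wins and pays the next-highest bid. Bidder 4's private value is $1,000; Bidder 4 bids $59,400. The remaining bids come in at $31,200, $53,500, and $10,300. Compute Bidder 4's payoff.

Highest competing bid: $53,500.
Bidder 4's bid $59,400 is the highest overall, so Bidder 4 wins and pays the second-highest bid, $53,500.
Payoff = value − price = $1,000 − $53,500 = -$52,500.

-$52,500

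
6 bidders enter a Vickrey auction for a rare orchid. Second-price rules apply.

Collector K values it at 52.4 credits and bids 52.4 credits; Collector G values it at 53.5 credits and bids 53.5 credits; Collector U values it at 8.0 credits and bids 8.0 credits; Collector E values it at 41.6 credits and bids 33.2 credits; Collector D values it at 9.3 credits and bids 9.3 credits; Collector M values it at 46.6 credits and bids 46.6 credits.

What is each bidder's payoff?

Payoffs: Collector K 0.0 credits, Collector G 1.1 credits, Collector U 0.0 credits, Collector E 0.0 credits, Collector D 0.0 credits, Collector M 0.0 credits.

Ordered from highest: Collector G 53.5 credits; Collector K 52.4 credits; Collector M 46.6 credits; Collector E 33.2 credits; Collector D 9.3 credits; Collector U 8.0 credits.
Collector G has the top bid and wins; the price is the second-highest bid, 52.4 credits.
Collector G's payoff = 53.5 credits − 52.4 credits = 1.1 credits. All other bidders lose, so their payoff is 0.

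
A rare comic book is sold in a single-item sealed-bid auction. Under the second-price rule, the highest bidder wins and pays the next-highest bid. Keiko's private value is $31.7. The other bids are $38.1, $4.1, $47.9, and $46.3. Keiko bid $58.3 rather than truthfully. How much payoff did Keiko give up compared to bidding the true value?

The highest competing bid is $47.9.
Bidding truthfully at $31.7: the top bid is $47.9 (a rival), so Keiko loses. Payoff = $0.0.
Bidding $58.3: Keiko has the top bid, wins, and pays the second-highest bid $47.9. Payoff = $31.7 − $47.9 = -$16.2.
Regret = truthful payoff − actual payoff = $0.0 − -$16.2 = $16.2.
Deviating from a truthful bid can only lose payoff in a second-price auction — never gain.

Payoff forgone: $16.2.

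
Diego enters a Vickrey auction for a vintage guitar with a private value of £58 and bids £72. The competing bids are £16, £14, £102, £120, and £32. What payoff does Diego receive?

Highest competing bid: £120.
Diego's bid £72 is not the highest, so Diego loses, pays nothing, and earns zero payoff.

Diego's payoff: £0.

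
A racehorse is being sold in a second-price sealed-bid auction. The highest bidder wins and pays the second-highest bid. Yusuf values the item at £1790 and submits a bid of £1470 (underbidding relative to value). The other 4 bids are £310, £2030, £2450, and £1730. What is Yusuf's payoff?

£0

Highest competing bid: £2450.
Yusuf's bid £1470 is not the highest, so Yusuf loses, pays nothing, and earns zero payoff.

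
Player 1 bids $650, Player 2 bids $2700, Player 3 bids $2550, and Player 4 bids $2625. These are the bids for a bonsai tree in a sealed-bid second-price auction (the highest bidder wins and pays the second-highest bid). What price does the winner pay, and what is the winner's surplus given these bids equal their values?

The winner pays $2625 for a surplus of $75.

Bids in descending order: Player 2 $2700 > Player 4 $2625 > Player 3 $2550 > Player 1 $650.
Player 2 is the highest bidder, so Player 2 wins.
Under the second-price rule, the price is the second-highest bid: $2625.
Surplus = $2700 − $2625 = $75.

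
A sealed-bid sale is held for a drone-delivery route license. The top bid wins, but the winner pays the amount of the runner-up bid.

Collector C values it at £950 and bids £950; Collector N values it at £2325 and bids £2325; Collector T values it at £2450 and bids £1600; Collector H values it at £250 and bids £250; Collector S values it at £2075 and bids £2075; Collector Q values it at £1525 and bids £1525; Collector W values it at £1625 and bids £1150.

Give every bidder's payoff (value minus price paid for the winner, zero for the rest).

Collector C £0, Collector N £250, Collector T £0, Collector H £0, Collector S £0, Collector Q £0, Collector W £0.

Sorted high to low: Collector N £2325 > Collector S £2075 > Collector T £1600 > Collector Q £1525 > Collector W £1150 > Collector C £950 > Collector H £250.
Collector N has the top bid and wins; the price is the second-highest bid, £2075.
Collector N's payoff = £2325 − £2075 = £250. All other bidders lose, so their payoff is 0.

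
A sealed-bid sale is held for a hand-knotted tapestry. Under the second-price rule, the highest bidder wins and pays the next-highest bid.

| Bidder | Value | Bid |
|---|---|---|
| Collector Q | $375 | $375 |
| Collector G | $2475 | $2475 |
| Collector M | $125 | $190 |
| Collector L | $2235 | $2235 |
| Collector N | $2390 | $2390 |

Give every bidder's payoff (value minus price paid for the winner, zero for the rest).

Ordered from highest: Collector G $2475, then Collector N $2390, then Collector L $2235, then Collector Q $375, then Collector M $190.
Collector G has the top bid and wins; the price is the second-highest bid, $2390.
Collector G's payoff = $2475 − $2390 = $85. All other bidders lose, so their payoff is 0.

Payoffs: Collector Q $0, Collector G $85, Collector M $0, Collector L $0, Collector N $0.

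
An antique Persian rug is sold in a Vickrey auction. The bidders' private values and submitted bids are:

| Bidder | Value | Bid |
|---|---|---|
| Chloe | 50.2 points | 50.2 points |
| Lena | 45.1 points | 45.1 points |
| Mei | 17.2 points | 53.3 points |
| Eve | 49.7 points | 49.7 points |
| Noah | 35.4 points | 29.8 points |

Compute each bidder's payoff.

Payoffs: Chloe 0.0 points, Lena 0.0 points, Mei -33.0 points, Eve 0.0 points, Noah 0.0 points.

Ordered from highest: Mei 53.3 points; Chloe 50.2 points; Eve 49.7 points; Lena 45.1 points; Noah 29.8 points.
Mei has the top bid and wins; the price is the second-highest bid, 50.2 points.
Mei's payoff = 17.2 points − 50.2 points = -33.0 points. All other bidders lose, so their payoff is 0.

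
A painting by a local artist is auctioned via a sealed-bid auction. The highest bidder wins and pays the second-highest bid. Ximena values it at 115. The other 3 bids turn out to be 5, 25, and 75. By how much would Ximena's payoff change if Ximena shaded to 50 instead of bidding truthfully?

-40

The highest competing bid is 75.
Bidding truthfully at 115: Ximena has the top bid, wins, and pays the second-highest bid 75. Payoff = 115 − 75 = 40.
Bidding 50: the top bid is 75 (a rival), so Ximena loses. Payoff = 0.
Change = 0 − 40 = -40.
Deviating from a truthful bid can only lose payoff in a second-price auction — never gain.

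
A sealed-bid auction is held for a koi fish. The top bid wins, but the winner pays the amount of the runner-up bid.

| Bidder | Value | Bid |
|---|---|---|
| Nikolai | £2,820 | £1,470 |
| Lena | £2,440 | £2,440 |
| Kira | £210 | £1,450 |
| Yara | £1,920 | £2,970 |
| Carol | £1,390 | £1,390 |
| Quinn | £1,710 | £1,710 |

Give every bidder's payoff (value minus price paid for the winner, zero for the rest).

Ranking the bids: Yara £2,970; Lena £2,440; Quinn £1,710; Nikolai £1,470; Kira £1,450; Carol £1,390.
Yara has the top bid and wins; the price is the second-highest bid, £2,440.
Yara's payoff = £1,920 − £2,440 = -£520. All other bidders lose, so their payoff is 0.

Nikolai £0, Lena £0, Kira £0, Yara -£520, Carol £0, Quinn £0.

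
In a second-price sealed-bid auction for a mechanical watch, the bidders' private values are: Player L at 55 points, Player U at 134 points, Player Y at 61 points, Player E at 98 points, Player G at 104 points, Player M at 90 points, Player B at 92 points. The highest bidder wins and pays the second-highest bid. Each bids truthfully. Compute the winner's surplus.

Sorted high to low: Player U 134 points, then Player G 104 points, then Player E 98 points, then Player B 92 points, then Player M 90 points, then Player Y 61 points, then Player L 55 points.
Player U wins with the top bid and pays the second-highest, 104 points.
Surplus = 134 points − 104 points = 30 points.

Surplus = 30 points.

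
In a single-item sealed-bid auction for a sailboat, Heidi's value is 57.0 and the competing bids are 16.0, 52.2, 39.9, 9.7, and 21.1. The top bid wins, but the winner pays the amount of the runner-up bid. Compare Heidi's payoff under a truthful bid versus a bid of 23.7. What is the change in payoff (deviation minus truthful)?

The highest competing bid is 52.2.
Bidding truthfully at 57.0: Heidi has the top bid, wins, and pays the second-highest bid 52.2. Payoff = 57.0 − 52.2 = 4.8.
Bidding 23.7: the top bid is 52.2 (a rival), so Heidi loses. Payoff = 0.0.
Change = 0.0 − 4.8 = -4.8.
This is the dominant-strategy logic: truthful bidding weakly beats any alternative.

-4.8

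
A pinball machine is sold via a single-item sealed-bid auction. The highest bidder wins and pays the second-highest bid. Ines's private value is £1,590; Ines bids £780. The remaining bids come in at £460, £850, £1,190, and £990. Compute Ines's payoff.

Payoff = £0.

Highest competing bid: £1,190.
Ines's bid £780 is not the highest, so Ines loses, pays nothing, and earns zero payoff.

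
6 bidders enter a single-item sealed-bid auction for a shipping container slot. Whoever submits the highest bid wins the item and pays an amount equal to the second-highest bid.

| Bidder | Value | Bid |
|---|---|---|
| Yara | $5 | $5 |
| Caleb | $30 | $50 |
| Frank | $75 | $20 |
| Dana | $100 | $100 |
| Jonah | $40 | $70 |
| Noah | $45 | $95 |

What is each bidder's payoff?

Sorted high to low: Dana $100 > Noah $95 > Jonah $70 > Caleb $50 > Frank $20 > Yara $5.
Dana has the top bid and wins; the price is the second-highest bid, $95.
Dana's payoff = $100 − $95 = $5. All other bidders lose, so their payoff is 0.

Yara $0, Caleb $0, Frank $0, Dana $5, Jonah $0, Noah $0.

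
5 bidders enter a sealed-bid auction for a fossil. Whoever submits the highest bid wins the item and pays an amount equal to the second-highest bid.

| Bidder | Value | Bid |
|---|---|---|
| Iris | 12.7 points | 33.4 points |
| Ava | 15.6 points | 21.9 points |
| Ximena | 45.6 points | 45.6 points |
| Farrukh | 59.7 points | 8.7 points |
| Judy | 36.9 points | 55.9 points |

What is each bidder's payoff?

Payoffs: Iris 0.0 points, Ava 0.0 points, Ximena 0.0 points, Farrukh 0.0 points, Judy -8.7 points.

Bids in descending order: Judy 55.9 points, then Ximena 45.6 points, then Iris 33.4 points, then Ava 21.9 points, then Farrukh 8.7 points.
Judy has the top bid and wins; the price is the second-highest bid, 45.6 points.
Judy's payoff = 36.9 points − 45.6 points = -8.7 points. All other bidders lose, so their payoff is 0.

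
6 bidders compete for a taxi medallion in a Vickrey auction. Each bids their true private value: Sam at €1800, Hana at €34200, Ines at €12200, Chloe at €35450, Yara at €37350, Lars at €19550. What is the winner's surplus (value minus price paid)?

Bids in descending order: Yara €37350 > Chloe €35450 > Hana €34200 > Lars €19550 > Ines €12200 > Sam €1800.
Yara wins with the top bid and pays the second-highest, €35450.
Surplus = €37350 − €35450 = €1900.

Surplus = €1900.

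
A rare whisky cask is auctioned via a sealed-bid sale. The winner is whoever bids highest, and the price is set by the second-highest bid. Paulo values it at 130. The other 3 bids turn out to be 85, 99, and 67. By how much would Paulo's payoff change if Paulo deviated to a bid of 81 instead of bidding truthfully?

Payoff change: -31.

The highest competing bid is 99.
Bidding truthfully at 130: Paulo has the top bid, wins, and pays the second-highest bid 99. Payoff = 130 − 99 = 31.
Bidding 81: the top bid is 99 (a rival), so Paulo loses. Payoff = 0.
Change = 0 − 31 = -31.
This is the dominant-strategy logic: truthful bidding weakly beats any alternative.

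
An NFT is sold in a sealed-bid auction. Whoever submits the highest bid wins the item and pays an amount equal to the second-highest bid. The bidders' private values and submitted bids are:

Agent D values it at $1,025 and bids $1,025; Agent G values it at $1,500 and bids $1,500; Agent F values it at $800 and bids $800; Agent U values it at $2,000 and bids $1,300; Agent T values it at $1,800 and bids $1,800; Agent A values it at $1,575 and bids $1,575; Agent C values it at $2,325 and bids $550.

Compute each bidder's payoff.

Ordered from highest: Agent T $1,800 > Agent A $1,575 > Agent G $1,500 > Agent U $1,300 > Agent D $1,025 > Agent F $800 > Agent C $550.
Agent T has the top bid and wins; the price is the second-highest bid, $1,575.
Agent T's payoff = $1,800 − $1,575 = $225. All other bidders lose, so their payoff is 0.

Payoffs: Agent D $0, Agent G $0, Agent F $0, Agent U $0, Agent T $225, Agent A $0, Agent C $0.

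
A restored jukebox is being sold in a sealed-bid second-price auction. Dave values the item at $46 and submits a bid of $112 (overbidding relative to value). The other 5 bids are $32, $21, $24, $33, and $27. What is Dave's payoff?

Highest competing bid: $33.
Dave's bid $112 is the highest overall, so Dave wins and pays the second-highest bid, $33.
Payoff = value − price = $46 − $33 = $13.

Payoff = $13.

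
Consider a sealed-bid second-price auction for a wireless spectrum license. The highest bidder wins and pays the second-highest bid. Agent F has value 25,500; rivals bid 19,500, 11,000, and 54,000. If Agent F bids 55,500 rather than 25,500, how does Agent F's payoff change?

Change in payoff: -28,500.

The highest competing bid is 54,000.
Bidding truthfully at 25,500: the top bid is 54,000 (a rival), so Agent F loses. Payoff = 0.
Bidding 55,500: Agent F has the top bid, wins, and pays the second-highest bid 54,000. Payoff = 25,500 − 54,000 = -28,500.
Change = -28,500 − 0 = -28,500.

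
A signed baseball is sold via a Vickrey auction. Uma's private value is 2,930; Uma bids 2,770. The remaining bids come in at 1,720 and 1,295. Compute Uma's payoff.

Highest competing bid: 1,720.
Uma's bid 2,770 is the highest overall, so Uma wins and pays the second-highest bid, 1,720.
Payoff = value − price = 2,930 − 1,720 = 1,210.

Uma's payoff: 1,210.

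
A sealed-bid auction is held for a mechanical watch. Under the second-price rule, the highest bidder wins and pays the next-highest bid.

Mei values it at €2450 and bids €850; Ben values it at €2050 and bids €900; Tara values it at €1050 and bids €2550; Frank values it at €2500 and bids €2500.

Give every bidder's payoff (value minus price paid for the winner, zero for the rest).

Mei €0, Ben €0, Tara -€1450, Frank €0.

Bids in descending order: Tara €2550 > Frank €2500 > Ben €900 > Mei €850.
Tara has the top bid and wins; the price is the second-highest bid, €2500.
Tara's payoff = €1050 − €2500 = -€1450. All other bidders lose, so their payoff is 0.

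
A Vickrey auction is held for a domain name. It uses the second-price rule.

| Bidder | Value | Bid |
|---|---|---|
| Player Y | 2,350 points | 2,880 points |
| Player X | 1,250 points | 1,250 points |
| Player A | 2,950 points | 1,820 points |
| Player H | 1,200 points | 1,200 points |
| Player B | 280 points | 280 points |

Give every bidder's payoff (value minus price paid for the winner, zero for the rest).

Ordered from highest: Player Y 2,880 points, then Player A 1,820 points, then Player X 1,250 points, then Player H 1,200 points, then Player B 280 points.
Player Y has the top bid and wins; the price is the second-highest bid, 1,820 points.
Player Y's payoff = 2,350 points − 1,820 points = 530 points. All other bidders lose, so their payoff is 0.

Player Y 530 points, Player X 0 points, Player A 0 points, Player H 0 points, Player B 0 points.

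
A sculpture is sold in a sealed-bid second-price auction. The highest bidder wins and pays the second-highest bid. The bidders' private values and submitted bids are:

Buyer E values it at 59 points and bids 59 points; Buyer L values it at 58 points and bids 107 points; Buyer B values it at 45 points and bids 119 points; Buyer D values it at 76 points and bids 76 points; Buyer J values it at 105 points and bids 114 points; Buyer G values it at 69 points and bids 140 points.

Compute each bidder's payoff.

Ranking the bids: Buyer G 140 points, then Buyer B 119 points, then Buyer J 114 points, then Buyer L 107 points, then Buyer D 76 points, then Buyer E 59 points.
Buyer G has the top bid and wins; the price is the second-highest bid, 119 points.
Buyer G's payoff = 69 points − 119 points = -50 points. All other bidders lose, so their payoff is 0.

Buyer E 0 points, Buyer L 0 points, Buyer B 0 points, Buyer D 0 points, Buyer J 0 points, Buyer G -50 points.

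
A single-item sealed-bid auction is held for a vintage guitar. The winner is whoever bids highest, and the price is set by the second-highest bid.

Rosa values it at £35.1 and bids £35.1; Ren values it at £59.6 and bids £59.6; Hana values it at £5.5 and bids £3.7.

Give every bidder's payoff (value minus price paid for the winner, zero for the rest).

Ordered from highest: Ren £59.6 > Rosa £35.1 > Hana £3.7.
Ren has the top bid and wins; the price is the second-highest bid, £35.1.
Ren's payoff = £59.6 − £35.1 = £24.5. All other bidders lose, so their payoff is 0.

Payoffs: Rosa £0.0, Ren £24.5, Hana £0.0.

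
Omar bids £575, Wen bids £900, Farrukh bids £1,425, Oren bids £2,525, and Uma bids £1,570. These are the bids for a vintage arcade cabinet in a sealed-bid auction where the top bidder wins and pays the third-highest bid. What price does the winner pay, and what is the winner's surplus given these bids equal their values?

Bids in descending order: Oren £2,525, then Uma £1,570, then Farrukh £1,425, then Wen £900, then Omar £575.
Oren is the highest bidder, so Oren wins.
Under the third-price rule, the price is the third-highest bid: £1,425.
Surplus = £2,525 − £1,425 = £1,100.

Price £1,425; surplus £1,100.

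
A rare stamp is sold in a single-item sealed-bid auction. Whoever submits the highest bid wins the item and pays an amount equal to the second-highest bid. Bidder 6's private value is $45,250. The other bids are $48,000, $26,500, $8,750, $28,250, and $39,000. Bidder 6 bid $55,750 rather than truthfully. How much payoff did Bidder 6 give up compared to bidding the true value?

The highest competing bid is $48,000.
Bidding truthfully at $45,250: the top bid is $48,000 (a rival), so Bidder 6 loses. Payoff = $0.
Bidding $55,750: Bidder 6 has the top bid, wins, and pays the second-highest bid $48,000. Payoff = $45,250 − $48,000 = -$2,750.
Regret = truthful payoff − actual payoff = $0 − -$2,750 = $2,750.

Regret: $2,750.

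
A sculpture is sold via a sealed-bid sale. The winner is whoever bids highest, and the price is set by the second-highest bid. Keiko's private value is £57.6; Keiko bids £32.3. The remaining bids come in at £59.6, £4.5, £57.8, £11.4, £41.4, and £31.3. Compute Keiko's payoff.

Keiko's payoff: £0.0.

Highest competing bid: £59.6.
Keiko's bid £32.3 is not the highest, so Keiko loses, pays nothing, and earns zero payoff.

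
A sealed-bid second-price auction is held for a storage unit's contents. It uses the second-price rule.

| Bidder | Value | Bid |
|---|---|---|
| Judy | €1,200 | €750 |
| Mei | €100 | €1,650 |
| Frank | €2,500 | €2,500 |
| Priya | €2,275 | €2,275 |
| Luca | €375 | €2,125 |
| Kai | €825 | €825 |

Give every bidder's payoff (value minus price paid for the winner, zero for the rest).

Judy €0, Mei €0, Frank €225, Priya €0, Luca €0, Kai €0.

Sorted high to low: Frank €2,500; Priya €2,275; Luca €2,125; Mei €1,650; Kai €825; Judy €750.
Frank has the top bid and wins; the price is the second-highest bid, €2,275.
Frank's payoff = €2,500 − €2,275 = €225. All other bidders lose, so their payoff is 0.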